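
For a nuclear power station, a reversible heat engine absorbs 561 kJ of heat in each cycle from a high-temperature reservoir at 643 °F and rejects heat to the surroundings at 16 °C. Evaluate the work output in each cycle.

W ≈ 296.2 kJ

T_H = 643 °F → (643 − 32) × 5/9 = 339.44 °C = 612.59 K.
T_C = 16 °C → 16 + 273.15 = 289.15 K.
The Carnot efficiency is η = 1 − T_C/T_H = 1 − 289.15/612.59 = 0.5280.
W = η·Q_H = 0.5280 × 561 = 296.2 kJ.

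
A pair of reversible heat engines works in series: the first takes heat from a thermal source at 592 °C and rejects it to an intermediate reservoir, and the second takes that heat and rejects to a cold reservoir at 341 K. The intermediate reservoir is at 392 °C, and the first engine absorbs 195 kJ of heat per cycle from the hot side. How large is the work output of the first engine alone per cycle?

T_H = 592 °C → 592 + 273.15 = 865.15 K.
T_m = 392 °C → 392 + 273.15 = 665.15 K.
First-stage efficiency η₁ = 1 − T_m/T_H = 1 − 665.15/865.15 = 0.2312.
W₁ = η₁·Q_H = 0.2312 × 195 = 45.08 kJ.

W₁ ≈ 45.08 kJ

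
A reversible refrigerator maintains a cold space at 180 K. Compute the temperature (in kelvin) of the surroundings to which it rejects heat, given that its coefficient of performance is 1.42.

COP_R = T_C/(T_H − T_C) ⇒ T_H = T_C·(1 + 1/COP_R) = 180.00 × (1 + 1/1.42) = 307 K.

T_H ≈ 307 K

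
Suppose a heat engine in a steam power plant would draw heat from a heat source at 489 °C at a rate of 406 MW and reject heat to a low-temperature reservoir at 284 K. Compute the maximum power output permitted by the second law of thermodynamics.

T_H = 489 °C → 489 + 273.15 = 762.15 K.
The second-law ceiling is the Carnot efficiency, η_max = 1 − T_C/T_H = 1 − 284.00/762.15 = 0.6274.
W_max = η_max · Q_H = 0.6274 × 406 = 255 MW.

Ẇ_max ≈ 255 MW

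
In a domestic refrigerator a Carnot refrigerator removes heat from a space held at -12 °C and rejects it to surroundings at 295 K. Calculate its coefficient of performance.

T_C = -12 °C → -12 + 273.15 = 261.15 K.
The reversible coefficient of performance is COP_R = T_C/(T_H − T_C) = 261.15/(295.00 − 261.15) = 7.71.

COP_R ≈ 7.71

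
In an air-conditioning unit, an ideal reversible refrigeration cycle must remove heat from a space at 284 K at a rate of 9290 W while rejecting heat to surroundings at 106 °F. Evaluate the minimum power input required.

T_H = 106 °F → (106 − 32) × 5/9 = 41.11 °C = 314.26 K.
COP_R = T_C/(T_H − T_C) = 284.00/30.26 = 9.3850.
W = Q_C/COP_R = 9290/9.3850 = 990 W.

Ẇ_in ≈ 990 W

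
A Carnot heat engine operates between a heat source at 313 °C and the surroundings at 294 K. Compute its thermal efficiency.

T_H = 313 °C → 313 + 273.15 = 586.15 K.
For a reversible engine, η = 1 − T_C/T_H = 1 − 294.00/586.15 = 0.4984.

η ≈ 0.4984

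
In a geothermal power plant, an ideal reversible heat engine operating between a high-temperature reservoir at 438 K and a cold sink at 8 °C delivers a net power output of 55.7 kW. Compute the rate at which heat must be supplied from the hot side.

Q̇_H ≈ 155.5 kW

T_C = 8 °C → 8 + 273.15 = 281.15 K.
Carnot efficiency: η = 1 − T_C/T_H = 1 − 281.15/438.00 = 0.3581.
Q_H = W/η = 55.7/0.3581 = 155.5 kW.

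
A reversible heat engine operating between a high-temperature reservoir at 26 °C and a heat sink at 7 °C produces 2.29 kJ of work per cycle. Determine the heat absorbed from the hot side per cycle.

Q_H ≈ 36.06 kJ

T_H = 26 °C → 26 + 273.15 = 299.15 K.
T_C = 7 °C → 7 + 273.15 = 280.15 K.
Since the cycle is reversible, η = 1 − T_C/T_H = 1 − 280.15/299.15 = 0.0635.
Q_H = W/η = 2.29/0.0635 = 36.06 kJ.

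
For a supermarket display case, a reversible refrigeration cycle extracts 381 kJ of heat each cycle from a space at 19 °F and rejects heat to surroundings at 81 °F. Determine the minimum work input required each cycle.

T_H = 81 °F → (81 − 32) × 5/9 = 27.22 °C = 300.37 K.
T_C = 19 °F → (19 − 32) × 5/9 = -7.22 °C = 265.93 K.
The reversible coefficient of performance is COP_R = T_C/(T_H − T_C) = 265.93/34.44 = 7.7205.
W = Q_C/COP_R = 381/7.7205 = 49.3 kJ.

W_in ≈ 49.3 kJ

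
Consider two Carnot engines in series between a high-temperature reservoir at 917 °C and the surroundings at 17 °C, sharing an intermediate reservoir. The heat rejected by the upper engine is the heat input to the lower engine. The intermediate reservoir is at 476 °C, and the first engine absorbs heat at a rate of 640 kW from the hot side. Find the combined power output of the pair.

T_H = 917 °C → 917 + 273.15 = 1190.15 K.
T_C = 17 °C → 17 + 273.15 = 290.15 K.
Two reversible stages in series are equivalent to a single Carnot engine between T_H and T_C, so η_total = 1 − T_C/T_H = 1 − 290.15/1190.15 = 0.7562.
W_total = η_total · Q_H = 0.7562 × 640 = 484 kW.

Ẇ_total ≈ 484 kW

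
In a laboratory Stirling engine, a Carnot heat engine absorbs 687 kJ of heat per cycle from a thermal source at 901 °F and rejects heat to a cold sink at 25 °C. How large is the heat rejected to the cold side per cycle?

Q_C ≈ 271.0 kJ

T_H = 901 °F → (901 − 32) × 5/9 = 482.78 °C = 755.93 K.
T_C = 25 °C → 25 + 273.15 = 298.15 K.
Since the cycle is reversible, η = 1 − T_C/T_H = 1 − 298.15/755.93 = 0.6056.
For a reversible cycle Q_C/Q_H = T_C/T_H, so Q_C = 687 × 298.15/755.93 = 271.0 kJ.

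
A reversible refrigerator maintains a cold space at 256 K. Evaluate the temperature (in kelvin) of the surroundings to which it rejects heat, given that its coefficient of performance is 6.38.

T_H ≈ 296 K

COP_R = T_C/(T_H − T_C) ⇒ T_H = T_C·(1 + 1/COP_R) = 256.00 × (1 + 1/6.38) = 296 K.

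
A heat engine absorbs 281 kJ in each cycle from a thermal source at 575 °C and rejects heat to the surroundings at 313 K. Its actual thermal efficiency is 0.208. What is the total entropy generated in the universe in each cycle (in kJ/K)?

T_H = 575 °C → 575 + 273.15 = 848.15 K.
W = η·Q_H = 0.208 × 281 = 58.45 kJ, so Q_C = Q_H − W = 222.6 kJ.
Reservoir entropy changes: ΔS_H = −Q_H/T_H = −281/848.15 = -0.3313 kJ/K and ΔS_C = +Q_C/T_C = 222.6/313.00 = 0.7110 kJ/K.
ΔS_univ = −Q_H/T_H + Q_C/T_C = 0.3797 kJ/K (> 0, since η = 0.208 < η_Carnot = 0.631).

ΔS_univ ≈ 0.3797 kJ/K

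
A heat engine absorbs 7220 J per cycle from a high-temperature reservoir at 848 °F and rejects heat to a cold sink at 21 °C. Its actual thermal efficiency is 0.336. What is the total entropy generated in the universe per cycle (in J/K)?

T_H = 848 °F → (848 − 32) × 5/9 = 453.33 °C = 726.48 K.
T_C = 21 °C → 21 + 273.15 = 294.15 K.
W = η·Q_H = 0.336 × 7220 = 2426 J, so Q_C = Q_H − W = 4794 J.
Reservoir entropy changes: ΔS_H = −Q_H/T_H = −7220/726.48 = -9.938 J/K and ΔS_C = +Q_C/T_C = 4794/294.15 = 16.30 J/K.
ΔS_univ = −Q_H/T_H + Q_C/T_C = 6.36 J/K (> 0, since η = 0.336 < η_Carnot = 0.595).

ΔS_univ ≈ 6.36 J/K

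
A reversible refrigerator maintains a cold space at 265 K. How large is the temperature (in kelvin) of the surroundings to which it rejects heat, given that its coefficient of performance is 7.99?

T_H ≈ 298 K

COP_R = T_C/(T_H − T_C) ⇒ T_H = T_C·(1 + 1/COP_R) = 265.00 × (1 + 1/7.99) = 298 K.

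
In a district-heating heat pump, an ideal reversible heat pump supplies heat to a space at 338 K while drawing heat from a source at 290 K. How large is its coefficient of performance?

COP_HP ≈ 7.042

COP_HP = T_H/(T_H − T_C) = 338.00/(338.00 − 290.00) = 7.042.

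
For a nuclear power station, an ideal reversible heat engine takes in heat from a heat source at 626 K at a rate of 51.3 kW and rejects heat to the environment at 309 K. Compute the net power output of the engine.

Ẇ ≈ 25.98 kW

Since the cycle is reversible, η = 1 − T_C/T_H = 1 − 309.00/626.00 = 0.5064.
W = η·Q_H = 0.5064 × 51.3 = 25.98 kW.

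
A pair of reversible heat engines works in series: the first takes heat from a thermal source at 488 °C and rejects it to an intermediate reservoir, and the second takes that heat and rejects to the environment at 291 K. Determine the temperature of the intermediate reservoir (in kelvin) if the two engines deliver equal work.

T_H = 488 °C → 488 + 273.15 = 761.15 K.
For reversible stages Q_m = Q_H·(T_m/T_H). Setting W₁ = Q_H(1 − T_m/T_H) equal to W₂ = Q_m(1 − T_C/T_m) = Q_H·(T_m − T_C)/T_H gives T_H − T_m = T_m − T_C, so T_m = (T_H + T_C)/2 = (761.15 + 291.00)/2 = 526.1 K.

T_m ≈ 526.1 K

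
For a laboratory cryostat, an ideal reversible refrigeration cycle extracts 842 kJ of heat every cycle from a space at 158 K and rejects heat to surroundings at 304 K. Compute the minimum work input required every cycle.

COP_R = T_C/(T_H − T_C) = 158.00/146.00 = 1.0822.
W = Q_C/COP_R = 842/1.0822 = 778.1 kJ.

W_in ≈ 778.1 kJ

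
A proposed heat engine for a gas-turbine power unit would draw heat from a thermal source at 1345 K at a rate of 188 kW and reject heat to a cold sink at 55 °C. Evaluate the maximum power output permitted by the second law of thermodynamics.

Ẇ_max ≈ 142.1 kW

T_C = 55 °C → 55 + 273.15 = 328.15 K.
The upper bound on efficiency is η_max = 1 − T_C/T_H = 1 − 328.15/1345.00 = 0.7560.
W_max = η_max · Q_H = 0.7560 × 188 = 142.1 kW.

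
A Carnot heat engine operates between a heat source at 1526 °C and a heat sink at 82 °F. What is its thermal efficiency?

T_H = 1526 °C → 1526 + 273.15 = 1799.15 K.
T_C = 82 °F → (82 − 32) × 5/9 = 27.78 °C = 300.93 K.
η_rev = 1 − T_C/T_H = 1 − 300.93/1799.15 = 0.833.

η ≈ 0.833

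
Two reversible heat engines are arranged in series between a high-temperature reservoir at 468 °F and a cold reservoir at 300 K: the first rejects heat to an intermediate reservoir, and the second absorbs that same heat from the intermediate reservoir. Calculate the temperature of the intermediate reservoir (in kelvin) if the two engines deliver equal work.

T_m ≈ 407.7 K

T_H = 468 °F → (468 − 32) × 5/9 = 242.22 °C = 515.37 K.
For reversible stages Q_m = Q_H·(T_m/T_H). Setting W₁ = Q_H(1 − T_m/T_H) equal to W₂ = Q_m(1 − T_C/T_m) = Q_H·(T_m − T_C)/T_H gives T_H − T_m = T_m − T_C, so T_m = (T_H + T_C)/2 = (515.37 + 300.00)/2 = 407.7 K.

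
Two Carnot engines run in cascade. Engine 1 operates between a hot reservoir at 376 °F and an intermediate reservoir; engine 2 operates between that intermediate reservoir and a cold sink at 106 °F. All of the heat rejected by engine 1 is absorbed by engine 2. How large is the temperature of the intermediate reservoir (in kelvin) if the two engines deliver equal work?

T_m ≈ 389 K

T_H = 376 °F → (376 − 32) × 5/9 = 191.11 °C = 464.26 K.
T_C = 106 °F → (106 − 32) × 5/9 = 41.11 °C = 314.26 K.
For reversible stages Q_m = Q_H·(T_m/T_H). Setting W₁ = Q_H(1 − T_m/T_H) equal to W₂ = Q_m(1 − T_C/T_m) = Q_H·(T_m − T_C)/T_H gives T_H − T_m = T_m − T_C, so T_m = (T_H + T_C)/2 = (464.26 + 314.26)/2 = 389 K.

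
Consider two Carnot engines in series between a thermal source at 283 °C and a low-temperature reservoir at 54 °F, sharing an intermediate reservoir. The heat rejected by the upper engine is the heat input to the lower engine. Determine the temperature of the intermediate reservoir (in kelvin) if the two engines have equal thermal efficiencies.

T_H = 283 °C → 283 + 273.15 = 556.15 K.
T_C = 54 °F → (54 − 32) × 5/9 = 12.22 °C = 285.37 K.
Equal efficiencies require 1 − T_m/T_H = 1 − T_C/T_m, i.e. T_m/T_H = T_C/T_m, so T_m = √(T_H·T_C) = √(556.15 × 285.37) = 398 K.

T_m ≈ 398 K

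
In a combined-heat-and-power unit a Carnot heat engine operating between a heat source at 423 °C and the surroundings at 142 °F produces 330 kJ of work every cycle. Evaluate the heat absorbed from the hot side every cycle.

Q_H ≈ 635 kJ

T_H = 423 °C → 423 + 273.15 = 696.15 K.
T_C = 142 °F → (142 − 32) × 5/9 = 61.11 °C = 334.26 K.
η_rev = 1 − T_C/T_H = 1 − 334.26/696.15 = 0.5198.
Q_H = W/η = 330/0.5198 = 635 kJ.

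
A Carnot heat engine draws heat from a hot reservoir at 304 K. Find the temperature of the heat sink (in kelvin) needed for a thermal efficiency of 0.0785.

T_C ≈ 280 K

From η = 1 − T_C/T_H, T_C = T_H·(1 − η) = 304.00 × (1 − 0.0785) = 280 K.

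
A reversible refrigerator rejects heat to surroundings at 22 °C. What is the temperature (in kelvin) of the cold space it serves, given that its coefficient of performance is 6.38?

T_H = 22 °C → 22 + 273.15 = 295.15 K.
COP_R = T_C/(T_H − T_C) ⇒ T_C = T_H·COP_R/(1 + COP_R) = 295.15 × 6.38/(1 + 6.38) = 255 K.

T_C ≈ 255 K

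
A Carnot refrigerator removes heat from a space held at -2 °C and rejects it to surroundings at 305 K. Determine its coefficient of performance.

COP_R ≈ 8.010

T_C = -2 °C → -2 + 273.15 = 271.15 K.
The reversible coefficient of performance is COP_R = T_C/(T_H − T_C) = 271.15/(305.00 − 271.15) = 8.010.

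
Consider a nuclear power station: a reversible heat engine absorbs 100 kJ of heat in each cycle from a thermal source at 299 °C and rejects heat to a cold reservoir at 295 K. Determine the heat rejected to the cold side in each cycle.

Q_C ≈ 51.6 kJ

T_H = 299 °C → 299 + 273.15 = 572.15 K.
Since the cycle is reversible, η = 1 − T_C/T_H = 1 − 295.00/572.15 = 0.4844.
For a reversible cycle Q_C/Q_H = T_C/T_H, so Q_C = 100 × 295.00/572.15 = 51.6 kJ.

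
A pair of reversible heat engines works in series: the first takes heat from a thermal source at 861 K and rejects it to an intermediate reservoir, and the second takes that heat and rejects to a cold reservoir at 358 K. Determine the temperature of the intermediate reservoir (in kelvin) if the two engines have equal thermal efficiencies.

T_m ≈ 555 K

Equal efficiencies require 1 − T_m/T_H = 1 − T_C/T_m, i.e. T_m/T_H = T_C/T_m, so T_m = √(T_H·T_C) = √(861.00 × 358.00) = 555 K.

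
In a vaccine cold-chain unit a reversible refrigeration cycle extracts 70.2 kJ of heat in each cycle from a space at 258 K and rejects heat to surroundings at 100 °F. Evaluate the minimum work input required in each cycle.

T_H = 100 °F → (100 − 32) × 5/9 = 37.78 °C = 310.93 K.
The reversible coefficient of performance is COP_R = T_C/(T_H − T_C) = 258.00/52.93 = 4.8746.
W = Q_C/COP_R = 70.2/4.8746 = 14.4 kJ.

W_in ≈ 14.4 kJ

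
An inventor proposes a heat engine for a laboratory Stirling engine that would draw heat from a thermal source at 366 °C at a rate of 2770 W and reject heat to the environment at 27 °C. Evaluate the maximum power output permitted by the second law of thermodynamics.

T_H = 366 °C → 366 + 273.15 = 639.15 K.
T_C = 27 °C → 27 + 273.15 = 300.15 K.
By the Carnot theorem, η_max = 1 − T_C/T_H = 1 − 300.15/639.15 = 0.5304.
W_max = η_max · Q_H = 0.5304 × 2770 = 1469 W.

Ẇ_max ≈ 1469 W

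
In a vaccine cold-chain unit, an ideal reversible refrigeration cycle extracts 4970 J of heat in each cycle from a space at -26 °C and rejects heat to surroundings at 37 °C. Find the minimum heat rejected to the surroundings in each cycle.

T_H = 37 °C → 37 + 273.15 = 310.15 K.
T_C = -26 °C → -26 + 273.15 = 247.15 K.
For a reversible cycle Q_H/Q_C = T_H/T_C, so Q_H = Q_C·T_H/T_C = 4970 × 310.15/247.15 = 6237 J.

Q_H ≈ 6237 J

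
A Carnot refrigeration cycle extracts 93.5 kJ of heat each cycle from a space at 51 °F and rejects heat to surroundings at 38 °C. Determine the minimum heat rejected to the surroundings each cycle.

T_H = 38 °C → 38 + 273.15 = 311.15 K.
T_C = 51 °F → (51 − 32) × 5/9 = 10.56 °C = 283.71 K.
For a reversible cycle Q_H/Q_C = T_H/T_C, so Q_H = Q_C·T_H/T_C = 93.5 × 311.15/283.71 = 103 kJ.

Q_H ≈ 103 kJ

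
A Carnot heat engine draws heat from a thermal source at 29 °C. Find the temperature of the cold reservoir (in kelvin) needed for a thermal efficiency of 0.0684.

T_H = 29 °C → 29 + 273.15 = 302.15 K.
From η = 1 − T_C/T_H, T_C = T_H·(1 − η) = 302.15 × (1 − 0.0684) = 281 K.

T_C ≈ 281 K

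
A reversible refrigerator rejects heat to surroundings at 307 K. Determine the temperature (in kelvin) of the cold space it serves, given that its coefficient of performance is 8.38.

COP_R = T_C/(T_H − T_C) ⇒ T_C = T_H·COP_R/(1 + COP_R) = 307.00 × 8.38/(1 + 8.38) = 274 K.

T_C ≈ 274 K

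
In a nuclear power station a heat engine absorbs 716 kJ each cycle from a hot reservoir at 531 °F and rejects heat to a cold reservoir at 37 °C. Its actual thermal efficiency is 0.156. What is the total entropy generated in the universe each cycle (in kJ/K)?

T_H = 531 °F → (531 − 32) × 5/9 = 277.22 °C = 550.37 K.
T_C = 37 °C → 37 + 273.15 = 310.15 K.
W = η·Q_H = 0.156 × 716 = 111.7 kJ, so Q_C = Q_H − W = 604.3 kJ.
Reservoir entropy changes: ΔS_H = −Q_H/T_H = −716/550.37 = -1.301 kJ/K and ΔS_C = +Q_C/T_C = 604.3/310.15 = 1.948 kJ/K.
ΔS_univ = −Q_H/T_H + Q_C/T_C = 0.647 kJ/K (> 0, since η = 0.156 < η_Carnot = 0.436).

ΔS_univ ≈ 0.647 kJ/K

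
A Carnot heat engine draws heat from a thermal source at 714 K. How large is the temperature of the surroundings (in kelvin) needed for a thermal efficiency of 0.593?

From η = 1 − T_C/T_H, T_C = T_H·(1 − η) = 714.00 × (1 − 0.593) = 291 K.

T_C ≈ 291 K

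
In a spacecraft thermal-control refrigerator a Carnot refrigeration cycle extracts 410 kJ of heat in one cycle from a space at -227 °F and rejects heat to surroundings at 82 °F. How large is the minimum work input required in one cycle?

T_H = 82 °F → (82 − 32) × 5/9 = 27.78 °C = 300.93 K.
T_C = -227 °F → (-227 − 32) × 5/9 = -143.89 °C = 129.26 K.
For a reversible refrigerator, COP_R = T_C/(T_H − T_C) = 129.26/171.67 = 0.7530.
W = Q_C/COP_R = 410/0.7530 = 545 kJ.

W_in ≈ 545 kJ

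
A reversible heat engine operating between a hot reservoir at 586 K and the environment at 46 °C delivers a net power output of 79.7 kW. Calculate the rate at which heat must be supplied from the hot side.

Q̇_H ≈ 175 kW

T_C = 46 °C → 46 + 273.15 = 319.15 K.
For a reversible engine, η = 1 − T_C/T_H = 1 − 319.15/586.00 = 0.4554.
Q_H = W/η = 79.7/0.4554 = 175 kW.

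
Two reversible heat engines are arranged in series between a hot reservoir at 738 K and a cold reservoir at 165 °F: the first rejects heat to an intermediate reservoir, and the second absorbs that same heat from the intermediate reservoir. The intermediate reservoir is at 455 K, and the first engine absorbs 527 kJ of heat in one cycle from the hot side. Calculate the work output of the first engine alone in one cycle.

T_C = 165 °F → (165 − 32) × 5/9 = 73.89 °C = 347.04 K.
First-stage efficiency η₁ = 1 − T_m/T_H = 1 − 455.00/738.00 = 0.3835.
W₁ = η₁·Q_H = 0.3835 × 527 = 202 kJ.

W₁ ≈ 202 kJ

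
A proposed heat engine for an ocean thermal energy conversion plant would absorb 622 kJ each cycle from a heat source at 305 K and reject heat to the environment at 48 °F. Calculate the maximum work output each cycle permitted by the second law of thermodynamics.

W_max ≈ 46.8 kJ

T_C = 48 °F → (48 − 32) × 5/9 = 8.89 °C = 282.04 K.
The upper bound on efficiency is η_max = 1 − T_C/T_H = 1 − 282.04/305.00 = 0.0753.
W_max = η_max · Q_H = 0.0753 × 622 = 46.8 kJ.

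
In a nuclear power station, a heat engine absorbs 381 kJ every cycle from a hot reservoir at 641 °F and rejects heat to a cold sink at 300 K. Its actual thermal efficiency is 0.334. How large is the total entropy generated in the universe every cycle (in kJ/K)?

ΔS_univ ≈ 0.223 kJ/K

T_H = 641 °F → (641 − 32) × 5/9 = 338.33 °C = 611.48 K.
W = η·Q_H = 0.334 × 381 = 127.3 kJ, so Q_C = Q_H − W = 253.7 kJ.
Reservoir entropy changes: ΔS_H = −Q_H/T_H = −381/611.48 = -0.6231 kJ/K and ΔS_C = +Q_C/T_C = 253.7/300.00 = 0.8458 kJ/K.
ΔS_univ = −Q_H/T_H + Q_C/T_C = 0.223 kJ/K (> 0, since η = 0.334 < η_Carnot = 0.509).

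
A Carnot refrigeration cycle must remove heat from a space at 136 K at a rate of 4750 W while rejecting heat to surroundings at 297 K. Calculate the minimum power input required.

The reversible coefficient of performance is COP_R = T_C/(T_H − T_C) = 136.00/161.00 = 0.8447.
W = Q_C/COP_R = 4750/0.8447 = 5623 W.

Ẇ_in ≈ 5623 W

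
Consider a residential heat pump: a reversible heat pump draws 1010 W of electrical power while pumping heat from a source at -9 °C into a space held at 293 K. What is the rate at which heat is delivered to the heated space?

T_C = -9 °C → -9 + 273.15 = 264.15 K.
Reversible heating COP: COP_HP = T_H/(T_H − T_C) = 293.00/28.85 = 10.1560.
Q_H = COP_HP · W = 10.1560 × 1010 = 10300 W.

Q̇_H ≈ 10300 W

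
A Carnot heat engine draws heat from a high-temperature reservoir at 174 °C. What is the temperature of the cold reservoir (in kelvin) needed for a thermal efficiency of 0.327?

T_C ≈ 301 K

T_H = 174 °C → 174 + 273.15 = 447.15 K.
From η = 1 − T_C/T_H, T_C = T_H·(1 − η) = 447.15 × (1 − 0.327) = 301 K.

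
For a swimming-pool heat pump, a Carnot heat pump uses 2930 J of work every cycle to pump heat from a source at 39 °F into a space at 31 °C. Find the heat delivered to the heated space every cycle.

Q_H ≈ 32870 J

T_H = 31 °C → 31 + 273.15 = 304.15 K.
T_C = 39 °F → (39 − 32) × 5/9 = 3.89 °C = 277.04 K.
The Carnot heat-pump COP is COP_HP = T_H/(T_H − T_C) = 304.15/27.11 = 11.2186.
Q_H = COP_HP · W = 11.2186 × 2930 = 32870 J.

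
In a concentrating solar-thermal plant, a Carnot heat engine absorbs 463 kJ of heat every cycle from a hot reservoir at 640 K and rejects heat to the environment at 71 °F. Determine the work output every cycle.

W ≈ 250 kJ

T_C = 71 °F → (71 − 32) × 5/9 = 21.67 °C = 294.82 K.
For a reversible engine, η = 1 − T_C/T_H = 1 − 294.82/640.00 = 0.5393.
W = η·Q_H = 0.5393 × 463 = 250 kJ.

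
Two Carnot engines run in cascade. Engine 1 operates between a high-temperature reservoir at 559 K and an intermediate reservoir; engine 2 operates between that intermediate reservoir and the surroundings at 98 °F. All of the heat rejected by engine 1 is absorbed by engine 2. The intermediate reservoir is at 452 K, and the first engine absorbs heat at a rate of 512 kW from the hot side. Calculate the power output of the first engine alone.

Ẇ₁ ≈ 98.00 kW

T_C = 98 °F → (98 − 32) × 5/9 = 36.67 °C = 309.82 K.
First-stage efficiency η₁ = 1 − T_m/T_H = 1 − 452.00/559.00 = 0.1914.
W₁ = η₁·Q_H = 0.1914 × 512 = 98.00 kW.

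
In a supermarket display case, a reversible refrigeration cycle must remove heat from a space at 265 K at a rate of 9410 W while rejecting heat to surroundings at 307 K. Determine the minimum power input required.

Carnot COP: COP_R = T_C/(T_H − T_C) = 265.00/42.00 = 6.3095.
W = Q_C/COP_R = 9410/6.3095 = 1491 W.

Ẇ_in ≈ 1491 W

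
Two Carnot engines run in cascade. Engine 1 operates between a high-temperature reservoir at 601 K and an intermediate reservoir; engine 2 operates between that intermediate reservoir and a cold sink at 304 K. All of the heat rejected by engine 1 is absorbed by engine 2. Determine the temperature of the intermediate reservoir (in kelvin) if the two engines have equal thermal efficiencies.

T_m ≈ 427 K

Equal efficiencies require 1 − T_m/T_H = 1 − T_C/T_m, i.e. T_m/T_H = T_C/T_m, so T_m = √(T_H·T_C) = √(601.00 × 304.00) = 427 K.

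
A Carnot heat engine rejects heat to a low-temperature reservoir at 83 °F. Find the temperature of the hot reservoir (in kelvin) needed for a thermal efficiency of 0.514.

T_C = 83 °F → (83 − 32) × 5/9 = 28.33 °C = 301.48 K.
From η = 1 − T_C/T_H, solving for T_H gives T_H = T_C/(1 − η) = 301.48/(1 − 0.514) = 620 K.

T_H ≈ 620 K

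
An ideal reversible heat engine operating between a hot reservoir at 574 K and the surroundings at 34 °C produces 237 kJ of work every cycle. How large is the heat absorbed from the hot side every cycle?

T_C = 34 °C → 34 + 273.15 = 307.15 K.
The Carnot efficiency is η = 1 − T_C/T_H = 1 − 307.15/574.00 = 0.4649.
Q_H = W/η = 237/0.4649 = 509.8 kJ.

Q_H ≈ 509.8 kJ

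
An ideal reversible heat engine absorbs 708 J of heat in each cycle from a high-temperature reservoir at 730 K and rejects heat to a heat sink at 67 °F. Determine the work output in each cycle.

W ≈ 424 J

T_C = 67 °F → (67 − 32) × 5/9 = 19.44 °C = 292.59 K.
For a reversible engine, η = 1 − T_C/T_H = 1 − 292.59/730.00 = 0.5992.
W = η·Q_H = 0.5992 × 708 = 424 J.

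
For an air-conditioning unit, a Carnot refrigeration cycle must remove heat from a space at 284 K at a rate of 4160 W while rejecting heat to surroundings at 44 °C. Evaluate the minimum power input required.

Ẇ_in ≈ 486 W

T_H = 44 °C → 44 + 273.15 = 317.15 K.
COP_R = T_C/(T_H − T_C) = 284.00/33.15 = 8.5671.
W = Q_C/COP_R = 4160/8.5671 = 486 W.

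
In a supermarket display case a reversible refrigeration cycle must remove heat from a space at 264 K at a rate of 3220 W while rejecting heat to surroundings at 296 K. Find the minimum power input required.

Carnot COP: COP_R = T_C/(T_H − T_C) = 264.00/32.00 = 8.2500.
W = Q_C/COP_R = 3220/8.2500 = 390 W.

Ẇ_in ≈ 390 W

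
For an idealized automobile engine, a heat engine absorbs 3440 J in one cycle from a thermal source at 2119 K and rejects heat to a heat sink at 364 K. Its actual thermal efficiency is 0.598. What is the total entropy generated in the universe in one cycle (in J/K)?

W = η·Q_H = 0.598 × 3440 = 2057 J, so Q_C = Q_H − W = 1383 J.
Entropy balance on the reservoirs: −Q_H/T_H = -1.623 J/K, +Q_C/T_C = 3.799 J/K.
ΔS_univ = −Q_H/T_H + Q_C/T_C = 2.18 J/K (> 0, since η = 0.598 < η_Carnot = 0.828).

ΔS_univ ≈ 2.18 J/K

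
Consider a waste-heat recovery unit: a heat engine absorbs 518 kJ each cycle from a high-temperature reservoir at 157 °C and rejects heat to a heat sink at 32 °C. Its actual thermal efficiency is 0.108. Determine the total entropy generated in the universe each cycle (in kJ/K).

ΔS_univ ≈ 0.310 kJ/K

T_H = 157 °C → 157 + 273.15 = 430.15 K.
T_C = 32 °C → 32 + 273.15 = 305.15 K.
W = η·Q_H = 0.108 × 518 = 55.94 kJ, so Q_C = Q_H − W = 462.1 kJ.
The hot reservoir loses entropy Q_H/T_H = 518/430.15 = 1.204 kJ/K; the cold reservoir gains Q_C/T_C = 462.1/305.15 = 1.514 kJ/K.
ΔS_univ = −Q_H/T_H + Q_C/T_C = 0.310 kJ/K (> 0, since η = 0.108 < η_Carnot = 0.291).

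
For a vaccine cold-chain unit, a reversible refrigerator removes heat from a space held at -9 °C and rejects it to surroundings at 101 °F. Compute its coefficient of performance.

T_H = 101 °F → (101 − 32) × 5/9 = 38.33 °C = 311.48 K.
T_C = -9 °C → -9 + 273.15 = 264.15 K.
The reversible coefficient of performance is COP_R = T_C/(T_H − T_C) = 264.15/(311.48 − 264.15) = 5.581.

COP_R ≈ 5.581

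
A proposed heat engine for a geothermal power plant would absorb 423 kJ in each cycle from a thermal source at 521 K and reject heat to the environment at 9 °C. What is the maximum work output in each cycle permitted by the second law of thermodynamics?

W_max ≈ 193.9 kJ

T_C = 9 °C → 9 + 273.15 = 282.15 K.
By the Carnot theorem, η_max = 1 − T_C/T_H = 1 − 282.15/521.00 = 0.4584.
W_max = η_max · Q_H = 0.4584 × 423 = 193.9 kJ.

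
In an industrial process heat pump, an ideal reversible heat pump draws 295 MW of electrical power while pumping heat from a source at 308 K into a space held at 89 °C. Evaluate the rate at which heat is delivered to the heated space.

Q̇_H ≈ 1970 MW

T_H = 89 °C → 89 + 273.15 = 362.15 K.
COP_HP = T_H/(T_H − T_C) = 362.15/54.15 = 6.6879.
Q_H = COP_HP · W = 6.6879 × 295 = 1970 MW.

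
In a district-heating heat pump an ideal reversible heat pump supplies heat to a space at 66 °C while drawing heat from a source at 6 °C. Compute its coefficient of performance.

T_H = 66 °C → 66 + 273.15 = 339.15 K.
T_C = 6 °C → 6 + 273.15 = 279.15 K.
For a reversible heat pump, COP_HP = T_H/(T_H − T_C) = 339.15/(339.15 − 279.15) = 5.65.

COP_HP ≈ 5.65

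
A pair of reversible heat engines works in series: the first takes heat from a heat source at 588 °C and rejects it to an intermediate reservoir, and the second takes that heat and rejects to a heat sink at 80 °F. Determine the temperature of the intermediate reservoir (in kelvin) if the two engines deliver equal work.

T_m ≈ 580.5 K

T_H = 588 °C → 588 + 273.15 = 861.15 K.
T_C = 80 °F → (80 − 32) × 5/9 = 26.67 °C = 299.82 K.
For reversible stages Q_m = Q_H·(T_m/T_H). Setting W₁ = Q_H(1 − T_m/T_H) equal to W₂ = Q_m(1 − T_C/T_m) = Q_H·(T_m − T_C)/T_H gives T_H − T_m = T_m − T_C, so T_m = (T_H + T_C)/2 = (861.15 + 299.82)/2 = 580.5 K.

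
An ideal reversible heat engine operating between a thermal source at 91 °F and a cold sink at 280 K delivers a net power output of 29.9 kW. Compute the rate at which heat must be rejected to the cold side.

Q̇_C ≈ 323 kW

T_H = 91 °F → (91 − 32) × 5/9 = 32.78 °C = 305.93 K.
The Carnot efficiency is η = 1 − T_C/T_H = 1 − 280.00/305.93 = 0.0848.
Since Q_C/Q_H = T_C/T_H and Q_H = W/η, Q_C = W·T_C/(T_H − T_C) = 29.9 × 280.00/25.93 = 323 kW.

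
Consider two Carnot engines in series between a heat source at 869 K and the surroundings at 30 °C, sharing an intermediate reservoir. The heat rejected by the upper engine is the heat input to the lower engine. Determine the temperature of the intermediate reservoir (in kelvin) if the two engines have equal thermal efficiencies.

T_C = 30 °C → 30 + 273.15 = 303.15 K.
Equal efficiencies require 1 − T_m/T_H = 1 − T_C/T_m, i.e. T_m/T_H = T_C/T_m, so T_m = √(T_H·T_C) = √(869.00 × 303.15) = 513 K.

T_m ≈ 513 K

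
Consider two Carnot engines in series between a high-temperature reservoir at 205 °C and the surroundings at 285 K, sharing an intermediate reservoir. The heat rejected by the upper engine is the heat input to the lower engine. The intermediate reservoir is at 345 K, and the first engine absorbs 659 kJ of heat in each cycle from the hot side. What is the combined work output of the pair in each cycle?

T_H = 205 °C → 205 + 273.15 = 478.15 K.
Two reversible stages in series are equivalent to a single Carnot engine between T_H and T_C, so η_total = 1 − T_C/T_H = 1 − 285.00/478.15 = 0.4040.
W_total = η_total · Q_H = 0.4040 × 659 = 266.2 kJ.

W_total ≈ 266.2 kJ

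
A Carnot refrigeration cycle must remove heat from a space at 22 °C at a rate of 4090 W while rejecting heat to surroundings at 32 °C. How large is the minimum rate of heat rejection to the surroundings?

Q̇_H ≈ 4229 W

T_H = 32 °C → 32 + 273.15 = 305.15 K.
T_C = 22 °C → 22 + 273.15 = 295.15 K.
For a reversible cycle Q_H/Q_C = T_H/T_C, so Q_H = Q_C·T_H/T_C = 4090 × 305.15/295.15 = 4229 W.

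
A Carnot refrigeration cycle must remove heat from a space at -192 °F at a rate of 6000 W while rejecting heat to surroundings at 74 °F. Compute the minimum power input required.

T_H = 74 °F → (74 − 32) × 5/9 = 23.33 °C = 296.48 K.
T_C = -192 °F → (-192 − 32) × 5/9 = -124.44 °C = 148.71 K.
The reversible coefficient of performance is COP_R = T_C/(T_H − T_C) = 148.71/147.78 = 1.0063.
W = Q_C/COP_R = 6000/1.0063 = 5963 W.

Ẇ_in ≈ 5963 W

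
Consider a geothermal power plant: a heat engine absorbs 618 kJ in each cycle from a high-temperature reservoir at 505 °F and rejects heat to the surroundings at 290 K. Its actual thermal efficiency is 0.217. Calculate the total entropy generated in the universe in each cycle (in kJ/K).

T_H = 505 °F → (505 − 32) × 5/9 = 262.78 °C = 535.93 K.
W = η·Q_H = 0.217 × 618 = 134.1 kJ, so Q_C = Q_H − W = 483.9 kJ.
Entropy balance on the reservoirs: −Q_H/T_H = -1.153 kJ/K, +Q_C/T_C = 1.669 kJ/K.
ΔS_univ = −Q_H/T_H + Q_C/T_C = 0.515 kJ/K (> 0, since η = 0.217 < η_Carnot = 0.459).

ΔS_univ ≈ 0.515 kJ/K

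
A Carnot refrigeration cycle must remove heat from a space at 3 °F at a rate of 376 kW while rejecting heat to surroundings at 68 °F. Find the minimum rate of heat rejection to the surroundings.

T_H = 68 °F → (68 − 32) × 5/9 = 20.00 °C = 293.15 K.
T_C = 3 °F → (3 − 32) × 5/9 = -16.11 °C = 257.04 K.
For a reversible cycle Q_H/Q_C = T_H/T_C, so Q_H = Q_C·T_H/T_C = 376 × 293.15/257.04 = 428.8 kW.

Q̇_H ≈ 428.8 kW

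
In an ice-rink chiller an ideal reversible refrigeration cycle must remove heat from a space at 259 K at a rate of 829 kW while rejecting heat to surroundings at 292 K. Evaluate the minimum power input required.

The reversible coefficient of performance is COP_R = T_C/(T_H − T_C) = 259.00/33.00 = 7.8485.
W = Q_C/COP_R = 829/7.8485 = 105.6 kW.

Ẇ_in ≈ 105.6 kW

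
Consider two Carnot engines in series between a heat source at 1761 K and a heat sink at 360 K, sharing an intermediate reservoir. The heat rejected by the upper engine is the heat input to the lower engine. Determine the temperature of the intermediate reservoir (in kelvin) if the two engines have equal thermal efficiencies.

Equal efficiencies require 1 − T_m/T_H = 1 − T_C/T_m, i.e. T_m/T_H = T_C/T_m, so T_m = √(T_H·T_C) = √(1761.00 × 360.00) = 796 K.

T_m ≈ 796 K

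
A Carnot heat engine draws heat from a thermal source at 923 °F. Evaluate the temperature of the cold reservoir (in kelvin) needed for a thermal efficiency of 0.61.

T_C ≈ 300 K

T_H = 923 °F → (923 − 32) × 5/9 = 495.00 °C = 768.15 K.
From η = 1 − T_C/T_H, T_C = T_H·(1 − η) = 768.15 × (1 − 0.61) = 300 K.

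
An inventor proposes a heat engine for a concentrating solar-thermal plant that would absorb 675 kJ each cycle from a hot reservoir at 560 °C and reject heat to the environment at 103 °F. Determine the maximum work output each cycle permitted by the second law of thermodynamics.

W_max ≈ 421.7 kJ

T_H = 560 °C → 560 + 273.15 = 833.15 K.
T_C = 103 °F → (103 − 32) × 5/9 = 39.44 °C = 312.59 K.
By the Carnot theorem, η_max = 1 − T_C/T_H = 1 − 312.59/833.15 = 0.6248.
W_max = η_max · Q_H = 0.6248 × 675 = 421.7 kJ.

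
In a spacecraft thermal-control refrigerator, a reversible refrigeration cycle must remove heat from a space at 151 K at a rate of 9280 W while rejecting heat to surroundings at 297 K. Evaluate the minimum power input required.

COP_R = T_C/(T_H − T_C) = 151.00/146.00 = 1.0342.
W = Q_C/COP_R = 9280/1.0342 = 8970 W.

Ẇ_in ≈ 8970 W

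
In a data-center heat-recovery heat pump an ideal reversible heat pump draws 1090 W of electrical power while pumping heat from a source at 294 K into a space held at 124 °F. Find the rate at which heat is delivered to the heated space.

T_H = 124 °F → (124 − 32) × 5/9 = 51.11 °C = 324.26 K.
Reversible heating COP: COP_HP = T_H/(T_H − T_C) = 324.26/30.26 = 10.7154.
Q_H = COP_HP · W = 10.7154 × 1090 = 11700 W.

Q̇_H ≈ 11700 W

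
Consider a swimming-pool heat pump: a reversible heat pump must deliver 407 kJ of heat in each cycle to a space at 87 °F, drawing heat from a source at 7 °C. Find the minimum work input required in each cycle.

W_in ≈ 31.6 kJ

T_H = 87 °F → (87 − 32) × 5/9 = 30.56 °C = 303.71 K.
T_C = 7 °C → 7 + 273.15 = 280.15 K.
For a reversible heat pump, COP_HP = T_H/(T_H − T_C) = 303.71/23.56 = 12.8932.
W = Q_H/COP_HP = 407/12.8932 = 31.6 kJ.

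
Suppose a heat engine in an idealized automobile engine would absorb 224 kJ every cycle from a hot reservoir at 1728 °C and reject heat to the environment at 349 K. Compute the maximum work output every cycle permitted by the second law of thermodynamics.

W_max ≈ 185 kJ

T_H = 1728 °C → 1728 + 273.15 = 2001.15 K.
By the Carnot theorem, η_max = 1 − T_C/T_H = 1 − 349.00/2001.15 = 0.8256.
W_max = η_max · Q_H = 0.8256 × 224 = 185 kJ.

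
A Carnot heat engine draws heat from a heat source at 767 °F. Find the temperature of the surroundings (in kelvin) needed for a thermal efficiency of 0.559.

T_C ≈ 300.5 K

T_H = 767 °F → (767 − 32) × 5/9 = 408.33 °C = 681.48 K.
From η = 1 − T_C/T_H, T_C = T_H·(1 − η) = 681.48 × (1 − 0.559) = 300.5 K.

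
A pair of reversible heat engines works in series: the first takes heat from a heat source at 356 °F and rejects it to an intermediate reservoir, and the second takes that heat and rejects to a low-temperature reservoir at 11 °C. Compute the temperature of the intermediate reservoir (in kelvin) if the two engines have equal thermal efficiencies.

T_m ≈ 359 K

T_H = 356 °F → (356 − 32) × 5/9 = 180.00 °C = 453.15 K.
T_C = 11 °C → 11 + 273.15 = 284.15 K.
Equal efficiencies require 1 − T_m/T_H = 1 − T_C/T_m, i.e. T_m/T_H = T_C/T_m, so T_m = √(T_H·T_C) = √(453.15 × 284.15) = 359 K.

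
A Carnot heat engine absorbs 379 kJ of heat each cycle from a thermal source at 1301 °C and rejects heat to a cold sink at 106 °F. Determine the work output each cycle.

T_H = 1301 °C → 1301 + 273.15 = 1574.15 K.
T_C = 106 °F → (106 − 32) × 5/9 = 41.11 °C = 314.26 K.
η_rev = 1 − T_C/T_H = 1 − 314.26/1574.15 = 0.8004.
W = η·Q_H = 0.8004 × 379 = 303.3 kJ.

W ≈ 303.3 kJ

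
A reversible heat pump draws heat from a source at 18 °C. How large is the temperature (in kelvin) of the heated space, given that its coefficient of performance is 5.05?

T_C = 18 °C → 18 + 273.15 = 291.15 K.
COP_HP = T_H/(T_H − T_C) ⇒ T_H = T_C·COP_HP/(COP_HP − 1) = 291.15 × 5.05/(5.05 − 1) = 363.0 K.

T_H ≈ 363.0 K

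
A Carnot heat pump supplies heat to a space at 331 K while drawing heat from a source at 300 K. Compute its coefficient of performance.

The Carnot heat-pump COP is COP_HP = T_H/(T_H − T_C) = 331.00/(331.00 − 300.00) = 10.68.

COP_HP ≈ 10.68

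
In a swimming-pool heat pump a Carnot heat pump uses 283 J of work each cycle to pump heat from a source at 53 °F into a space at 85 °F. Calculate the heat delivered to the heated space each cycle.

Q_H ≈ 4820 J

T_H = 85 °F → (85 − 32) × 5/9 = 29.44 °C = 302.59 K.
T_C = 53 °F → (53 − 32) × 5/9 = 11.67 °C = 284.82 K.
COP_HP = T_H/(T_H − T_C) = 302.59/17.78 = 17.0209.
Q_H = COP_HP · W = 17.0209 × 283 = 4820 J.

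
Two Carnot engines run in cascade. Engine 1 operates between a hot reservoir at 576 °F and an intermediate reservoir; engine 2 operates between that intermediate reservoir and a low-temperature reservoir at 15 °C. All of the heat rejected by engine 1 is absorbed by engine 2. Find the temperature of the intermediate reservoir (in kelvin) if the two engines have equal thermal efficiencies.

T_H = 576 °F → (576 − 32) × 5/9 = 302.22 °C = 575.37 K.
T_C = 15 °C → 15 + 273.15 = 288.15 K.
Equal efficiencies require 1 − T_m/T_H = 1 − T_C/T_m, i.e. T_m/T_H = T_C/T_m, so T_m = √(T_H·T_C) = √(575.37 × 288.15) = 407 K.

T_m ≈ 407 K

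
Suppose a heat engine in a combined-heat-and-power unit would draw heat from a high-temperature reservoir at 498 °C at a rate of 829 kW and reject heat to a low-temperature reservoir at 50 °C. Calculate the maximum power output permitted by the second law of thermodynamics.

T_H = 498 °C → 498 + 273.15 = 771.15 K.
T_C = 50 °C → 50 + 273.15 = 323.15 K.
By the Carnot theorem, η_max = 1 − T_C/T_H = 1 − 323.15/771.15 = 0.5810.
W_max = η_max · Q_H = 0.5810 × 829 = 482 kW.

Ẇ_max ≈ 482 kW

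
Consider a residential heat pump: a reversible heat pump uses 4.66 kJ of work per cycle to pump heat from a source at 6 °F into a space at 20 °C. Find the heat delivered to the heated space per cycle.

Q_H ≈ 39.7 kJ

T_H = 20 °C → 20 + 273.15 = 293.15 K.
T_C = 6 °F → (6 − 32) × 5/9 = -14.44 °C = 258.71 K.
Reversible heating COP: COP_HP = T_H/(T_H − T_C) = 293.15/34.44 = 8.5108.
Q_H = COP_HP · W = 8.5108 × 4.66 = 39.7 kJ.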